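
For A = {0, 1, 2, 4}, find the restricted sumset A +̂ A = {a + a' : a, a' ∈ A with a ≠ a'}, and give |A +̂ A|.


Restricted sumset: A +̂ A = {a + a' : a ∈ A, a' ∈ A, a ≠ a'}.
Equivalently, take A + A and drop any sum 2a that is achievable ONLY as a + a for a ∈ A (i.e. sums representable only with equal summands).
Enumerate pairs (a, a') with a < a' (symmetric, so each unordered pair gives one sum; this covers all a ≠ a'):
  0 + 1 = 1
  0 + 2 = 2
  0 + 4 = 4
  1 + 2 = 3
  1 + 4 = 5
  2 + 4 = 6
Collected distinct sums: {1, 2, 3, 4, 5, 6}
|A +̂ A| = 6
(Reference bound: |A +̂ A| ≥ 2|A| - 3 for |A| ≥ 2, with |A| = 4 giving ≥ 5.)

|A +̂ A| = 6


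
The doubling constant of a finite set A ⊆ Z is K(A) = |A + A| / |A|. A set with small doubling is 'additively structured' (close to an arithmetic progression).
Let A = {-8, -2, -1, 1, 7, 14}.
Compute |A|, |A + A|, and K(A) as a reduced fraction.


|A| = 6.
Compute A + A by enumerating all 36 pairs.
A + A = {-16, -10, -9, -7, -4, -3, -2, -1, 0, 2, 5, 6, 8, 12, 13, 14, 15, 21, 28}, so |A + A| = 19.
K = |A + A| / |A| = 19/6 (already in lowest terms) ≈ 3.1667.
Reference: AP of size 6 gives K = 11/6 ≈ 1.8333; a fully generic set of size 6 gives K ≈ 3.5000.

|A| = 6, |A + A| = 19, K = 19/6.


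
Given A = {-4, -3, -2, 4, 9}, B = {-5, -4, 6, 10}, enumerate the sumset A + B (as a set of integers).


A + B = {a + b : a ∈ A, b ∈ B}.
Enumerate all |A|·|B| = 5·4 = 20 pairs (a, b) and collect distinct sums.
a = -4: -4+-5=-9, -4+-4=-8, -4+6=2, -4+10=6
a = -3: -3+-5=-8, -3+-4=-7, -3+6=3, -3+10=7
a = -2: -2+-5=-7, -2+-4=-6, -2+6=4, -2+10=8
a = 4: 4+-5=-1, 4+-4=0, 4+6=10, 4+10=14
a = 9: 9+-5=4, 9+-4=5, 9+6=15, 9+10=19
Collecting distinct sums: A + B = {-9, -8, -7, -6, -1, 0, 2, 3, 4, 5, 6, 7, 8, 10, 14, 15, 19}
|A + B| = 17

A + B = {-9, -8, -7, -6, -1, 0, 2, 3, 4, 5, 6, 7, 8, 10, 14, 15, 19}


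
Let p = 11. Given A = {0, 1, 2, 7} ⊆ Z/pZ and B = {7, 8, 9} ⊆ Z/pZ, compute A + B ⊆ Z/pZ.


Work in Z/11Z: reduce every sum a + b modulo 11.
Enumerate all 12 pairs:
a = 0: 0+7=7, 0+8=8, 0+9=9
a = 1: 1+7=8, 1+8=9, 1+9=10
a = 2: 2+7=9, 2+8=10, 2+9=0
a = 7: 7+7=3, 7+8=4, 7+9=5
Distinct residues collected: {0, 3, 4, 5, 7, 8, 9, 10}
|A + B| = 8 (out of 11 total residues).

A + B = {0, 3, 4, 5, 7, 8, 9, 10}


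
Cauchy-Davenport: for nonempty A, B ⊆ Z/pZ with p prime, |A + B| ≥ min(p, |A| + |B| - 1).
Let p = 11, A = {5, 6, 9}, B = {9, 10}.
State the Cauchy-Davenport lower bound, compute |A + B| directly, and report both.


Cauchy-Davenport: |A + B| ≥ min(p, |A| + |B| - 1) for A, B nonempty in Z/pZ.
|A| = 3, |B| = 2, p = 11.
CD lower bound = min(11, 3 + 2 - 1) = min(11, 4) = 4.
Compute A + B mod 11 directly:
a = 5: 5+9=3, 5+10=4
a = 6: 6+9=4, 6+10=5
a = 9: 9+9=7, 9+10=8
A + B = {3, 4, 5, 7, 8}, so |A + B| = 5.
Verify: 5 ≥ 4? Yes ✓.

CD lower bound = 4, actual |A + B| = 5.


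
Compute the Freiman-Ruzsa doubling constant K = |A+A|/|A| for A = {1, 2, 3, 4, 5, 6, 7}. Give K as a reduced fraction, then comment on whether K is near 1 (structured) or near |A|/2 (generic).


|A| = 7.
Compute A + A by enumerating all 49 pairs.
A + A = {2, 3, 4, 5, 6, 7, 8, 9, 10, 11, 12, 13, 14}, so |A + A| = 13.
K = |A + A| / |A| = 13/7 (already in lowest terms) ≈ 1.8571.
Reference: AP of size 7 gives K = 13/7 ≈ 1.8571; a fully generic set of size 7 gives K ≈ 4.0000.

|A| = 7, |A + A| = 13, K = 13/7.


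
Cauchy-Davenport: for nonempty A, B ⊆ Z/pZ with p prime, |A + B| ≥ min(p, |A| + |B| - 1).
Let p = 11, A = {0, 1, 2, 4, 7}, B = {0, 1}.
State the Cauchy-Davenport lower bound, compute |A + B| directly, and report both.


Cauchy-Davenport: |A + B| ≥ min(p, |A| + |B| - 1) for A, B nonempty in Z/pZ.
|A| = 5, |B| = 2, p = 11.
CD lower bound = min(11, 5 + 2 - 1) = min(11, 6) = 6.
Compute A + B mod 11 directly:
a = 0: 0+0=0, 0+1=1
a = 1: 1+0=1, 1+1=2
a = 2: 2+0=2, 2+1=3
a = 4: 4+0=4, 4+1=5
a = 7: 7+0=7, 7+1=8
A + B = {0, 1, 2, 3, 4, 5, 7, 8}, so |A + B| = 8.
Verify: 8 ≥ 6? Yes ✓.

CD lower bound = 6, actual |A + B| = 8.


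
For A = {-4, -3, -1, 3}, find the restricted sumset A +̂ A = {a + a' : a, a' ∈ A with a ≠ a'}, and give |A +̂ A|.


Restricted sumset: A +̂ A = {a + a' : a ∈ A, a' ∈ A, a ≠ a'}.
Equivalently, take A + A and drop any sum 2a that is achievable ONLY as a + a for a ∈ A (i.e. sums representable only with equal summands).
Enumerate pairs (a, a') with a < a' (symmetric, so each unordered pair gives one sum; this covers all a ≠ a'):
  -4 + -3 = -7
  -4 + -1 = -5
  -4 + 3 = -1
  -3 + -1 = -4
  -3 + 3 = 0
  -1 + 3 = 2
Collected distinct sums: {-7, -5, -4, -1, 0, 2}
|A +̂ A| = 6
(Reference bound: |A +̂ A| ≥ 2|A| - 3 for |A| ≥ 2, with |A| = 4 giving ≥ 5.)

|A +̂ A| = 6


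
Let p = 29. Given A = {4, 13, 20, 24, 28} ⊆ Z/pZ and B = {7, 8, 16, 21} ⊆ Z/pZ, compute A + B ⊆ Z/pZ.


Work in Z/29Z: reduce every sum a + b modulo 29.
Enumerate all 20 pairs:
a = 4: 4+7=11, 4+8=12, 4+16=20, 4+21=25
a = 13: 13+7=20, 13+8=21, 13+16=0, 13+21=5
a = 20: 20+7=27, 20+8=28, 20+16=7, 20+21=12
a = 24: 24+7=2, 24+8=3, 24+16=11, 24+21=16
a = 28: 28+7=6, 28+8=7, 28+16=15, 28+21=20
Distinct residues collected: {0, 2, 3, 5, 6, 7, 11, 12, 15, 16, 20, 21, 25, 27, 28}
|A + B| = 15 (out of 29 total residues).

A + B = {0, 2, 3, 5, 6, 7, 11, 12, 15, 16, 20, 21, 25, 27, 28}


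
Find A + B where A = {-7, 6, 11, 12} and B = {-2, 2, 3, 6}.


A + B = {a + b : a ∈ A, b ∈ B}.
Enumerate all |A|·|B| = 4·4 = 16 pairs (a, b) and collect distinct sums.
a = -7: -7+-2=-9, -7+2=-5, -7+3=-4, -7+6=-1
a = 6: 6+-2=4, 6+2=8, 6+3=9, 6+6=12
a = 11: 11+-2=9, 11+2=13, 11+3=14, 11+6=17
a = 12: 12+-2=10, 12+2=14, 12+3=15, 12+6=18
Collecting distinct sums: A + B = {-9, -5, -4, -1, 4, 8, 9, 10, 12, 13, 14, 15, 17, 18}
|A + B| = 14

A + B = {-9, -5, -4, -1, 4, 8, 9, 10, 12, 13, 14, 15, 17, 18}


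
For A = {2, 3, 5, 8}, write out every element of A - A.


A - A = {a - a' : a, a' ∈ A}.
Compute a - a' for each ordered pair (a, a'):
a = 2: 2-2=0, 2-3=-1, 2-5=-3, 2-8=-6
a = 3: 3-2=1, 3-3=0, 3-5=-2, 3-8=-5
a = 5: 5-2=3, 5-3=2, 5-5=0, 5-8=-3
a = 8: 8-2=6, 8-3=5, 8-5=3, 8-8=0
Collecting distinct values (and noting 0 appears from a-a):
A - A = {-6, -5, -3, -2, -1, 0, 1, 2, 3, 5, 6}
|A - A| = 11

A - A = {-6, -5, -3, -2, -1, 0, 1, 2, 3, 5, 6}


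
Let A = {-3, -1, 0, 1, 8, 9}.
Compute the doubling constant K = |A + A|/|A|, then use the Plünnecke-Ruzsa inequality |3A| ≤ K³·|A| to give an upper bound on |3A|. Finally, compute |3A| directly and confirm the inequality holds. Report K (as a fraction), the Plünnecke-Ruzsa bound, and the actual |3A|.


|A| = 6.
Step 1: Compute A + A by enumerating all 36 pairs.
A + A = {-6, -4, -3, -2, -1, 0, 1, 2, 5, 6, 7, 8, 9, 10, 16, 17, 18}, so |A + A| = 17.
Step 2: Doubling constant K = |A + A|/|A| = 17/6 = 17/6 ≈ 2.8333.
Step 3: Plünnecke-Ruzsa gives |3A| ≤ K³·|A| = (2.8333)³ · 6 ≈ 136.4722.
Step 4: Compute 3A = A + A + A directly by enumerating all triples (a,b,c) ∈ A³; |3A| = 31.
Step 5: Check 31 ≤ 136.4722? Yes ✓.

K = 17/6, Plünnecke-Ruzsa bound K³|A| ≈ 136.4722, |3A| = 31, inequality holds.


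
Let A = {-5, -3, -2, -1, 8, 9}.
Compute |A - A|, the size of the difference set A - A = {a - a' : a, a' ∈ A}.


A - A = {a - a' : a, a' ∈ A}; |A| = 6.
Bounds: 2|A|-1 ≤ |A - A| ≤ |A|² - |A| + 1, i.e. 11 ≤ |A - A| ≤ 31.
Note: 0 ∈ A - A always (from a - a). The set is symmetric: if d ∈ A - A then -d ∈ A - A.
Enumerate nonzero differences d = a - a' with a > a' (then include -d):
Positive differences: {1, 2, 3, 4, 9, 10, 11, 12, 13, 14}
Full difference set: {0} ∪ (positive diffs) ∪ (negative diffs).
|A - A| = 1 + 2·10 = 21 (matches direct enumeration: 21).

|A - A| = 21


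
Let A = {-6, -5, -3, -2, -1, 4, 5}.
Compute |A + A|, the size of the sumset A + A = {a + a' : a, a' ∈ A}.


A + A = {a + a' : a, a' ∈ A}; |A| = 7.
General bounds: 2|A| - 1 ≤ |A + A| ≤ |A|(|A|+1)/2, i.e. 13 ≤ |A + A| ≤ 28.
Lower bound 2|A|-1 is attained iff A is an arithmetic progression.
Enumerate sums a + a' for a ≤ a' (symmetric, so this suffices):
a = -6: -6+-6=-12, -6+-5=-11, -6+-3=-9, -6+-2=-8, -6+-1=-7, -6+4=-2, -6+5=-1
a = -5: -5+-5=-10, -5+-3=-8, -5+-2=-7, -5+-1=-6, -5+4=-1, -5+5=0
a = -3: -3+-3=-6, -3+-2=-5, -3+-1=-4, -3+4=1, -3+5=2
a = -2: -2+-2=-4, -2+-1=-3, -2+4=2, -2+5=3
a = -1: -1+-1=-2, -1+4=3, -1+5=4
a = 4: 4+4=8, 4+5=9
a = 5: 5+5=10
Distinct sums: {-12, -11, -10, -9, -8, -7, -6, -5, -4, -3, -2, -1, 0, 1, 2, 3, 4, 8, 9, 10}
|A + A| = 20

|A + A| = 20


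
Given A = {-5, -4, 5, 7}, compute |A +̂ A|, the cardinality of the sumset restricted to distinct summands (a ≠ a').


Restricted sumset: A +̂ A = {a + a' : a ∈ A, a' ∈ A, a ≠ a'}.
Equivalently, take A + A and drop any sum 2a that is achievable ONLY as a + a for a ∈ A (i.e. sums representable only with equal summands).
Enumerate pairs (a, a') with a < a' (symmetric, so each unordered pair gives one sum; this covers all a ≠ a'):
  -5 + -4 = -9
  -5 + 5 = 0
  -5 + 7 = 2
  -4 + 5 = 1
  -4 + 7 = 3
  5 + 7 = 12
Collected distinct sums: {-9, 0, 1, 2, 3, 12}
|A +̂ A| = 6
(Reference bound: |A +̂ A| ≥ 2|A| - 3 for |A| ≥ 2, with |A| = 4 giving ≥ 5.)

|A +̂ A| = 6


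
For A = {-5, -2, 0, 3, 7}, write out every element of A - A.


A - A = {a - a' : a, a' ∈ A}.
Compute a - a' for each ordered pair (a, a'):
a = -5: -5--5=0, -5--2=-3, -5-0=-5, -5-3=-8, -5-7=-12
a = -2: -2--5=3, -2--2=0, -2-0=-2, -2-3=-5, -2-7=-9
a = 0: 0--5=5, 0--2=2, 0-0=0, 0-3=-3, 0-7=-7
a = 3: 3--5=8, 3--2=5, 3-0=3, 3-3=0, 3-7=-4
a = 7: 7--5=12, 7--2=9, 7-0=7, 7-3=4, 7-7=0
Collecting distinct values (and noting 0 appears from a-a):
A - A = {-12, -9, -8, -7, -5, -4, -3, -2, 0, 2, 3, 4, 5, 7, 8, 9, 12}
|A - A| = 17

A - A = {-12, -9, -8, -7, -5, -4, -3, -2, 0, 2, 3, 4, 5, 7, 8, 9, 12}


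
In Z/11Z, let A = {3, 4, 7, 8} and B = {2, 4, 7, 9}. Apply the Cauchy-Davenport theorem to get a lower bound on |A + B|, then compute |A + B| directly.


Cauchy-Davenport: |A + B| ≥ min(p, |A| + |B| - 1) for A, B nonempty in Z/pZ.
|A| = 4, |B| = 4, p = 11.
CD lower bound = min(11, 4 + 4 - 1) = min(11, 7) = 7.
Compute A + B mod 11 directly:
a = 3: 3+2=5, 3+4=7, 3+7=10, 3+9=1
a = 4: 4+2=6, 4+4=8, 4+7=0, 4+9=2
a = 7: 7+2=9, 7+4=0, 7+7=3, 7+9=5
a = 8: 8+2=10, 8+4=1, 8+7=4, 8+9=6
A + B = {0, 1, 2, 3, 4, 5, 6, 7, 8, 9, 10}, so |A + B| = 11.
Verify: 11 ≥ 7? Yes ✓.

CD lower bound = 7, actual |A + B| = 11.


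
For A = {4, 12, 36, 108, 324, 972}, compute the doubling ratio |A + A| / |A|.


|A| = 6.
Compute A + A by enumerating all 36 pairs.
A + A = {8, 16, 24, 40, 48, 72, 112, 120, 144, 216, 328, 336, 360, 432, 648, 976, 984, 1008, 1080, 1296, 1944}, so |A + A| = 21.
K = |A + A| / |A| = 21/6 = 7/2 ≈ 3.5000.
Reference: AP of size 6 gives K = 11/6 ≈ 1.8333; a fully generic set of size 6 gives K ≈ 3.5000.

|A| = 6, |A + A| = 21, K = 21/6 = 7/2.


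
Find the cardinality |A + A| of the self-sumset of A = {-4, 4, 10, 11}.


A + A = {a + a' : a, a' ∈ A}; |A| = 4.
General bounds: 2|A| - 1 ≤ |A + A| ≤ |A|(|A|+1)/2, i.e. 7 ≤ |A + A| ≤ 10.
Lower bound 2|A|-1 is attained iff A is an arithmetic progression.
Enumerate sums a + a' for a ≤ a' (symmetric, so this suffices):
a = -4: -4+-4=-8, -4+4=0, -4+10=6, -4+11=7
a = 4: 4+4=8, 4+10=14, 4+11=15
a = 10: 10+10=20, 10+11=21
a = 11: 11+11=22
Distinct sums: {-8, 0, 6, 7, 8, 14, 15, 20, 21, 22}
|A + A| = 10

|A + A| = 10


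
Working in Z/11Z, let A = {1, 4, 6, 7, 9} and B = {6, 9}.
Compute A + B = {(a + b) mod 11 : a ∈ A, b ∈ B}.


Work in Z/11Z: reduce every sum a + b modulo 11.
Enumerate all 10 pairs:
a = 1: 1+6=7, 1+9=10
a = 4: 4+6=10, 4+9=2
a = 6: 6+6=1, 6+9=4
a = 7: 7+6=2, 7+9=5
a = 9: 9+6=4, 9+9=7
Distinct residues collected: {1, 2, 4, 5, 7, 10}
|A + B| = 6 (out of 11 total residues).

A + B = {1, 2, 4, 5, 7, 10}


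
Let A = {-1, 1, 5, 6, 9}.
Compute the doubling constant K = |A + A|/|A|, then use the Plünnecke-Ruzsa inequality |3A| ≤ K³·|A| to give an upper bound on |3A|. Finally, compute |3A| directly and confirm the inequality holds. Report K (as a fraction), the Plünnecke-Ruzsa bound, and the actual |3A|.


|A| = 5.
Step 1: Compute A + A by enumerating all 25 pairs.
A + A = {-2, 0, 2, 4, 5, 6, 7, 8, 10, 11, 12, 14, 15, 18}, so |A + A| = 14.
Step 2: Doubling constant K = |A + A|/|A| = 14/5 = 14/5 ≈ 2.8000.
Step 3: Plünnecke-Ruzsa gives |3A| ≤ K³·|A| = (2.8000)³ · 5 ≈ 109.7600.
Step 4: Compute 3A = A + A + A directly by enumerating all triples (a,b,c) ∈ A³; |3A| = 25.
Step 5: Check 25 ≤ 109.7600? Yes ✓.

K = 14/5, Plünnecke-Ruzsa bound K³|A| ≈ 109.7600, |3A| = 25, inequality holds.


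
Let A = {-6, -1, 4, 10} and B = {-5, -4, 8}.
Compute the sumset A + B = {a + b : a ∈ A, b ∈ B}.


A + B = {a + b : a ∈ A, b ∈ B}.
Enumerate all |A|·|B| = 4·3 = 12 pairs (a, b) and collect distinct sums.
a = -6: -6+-5=-11, -6+-4=-10, -6+8=2
a = -1: -1+-5=-6, -1+-4=-5, -1+8=7
a = 4: 4+-5=-1, 4+-4=0, 4+8=12
a = 10: 10+-5=5, 10+-4=6, 10+8=18
Collecting distinct sums: A + B = {-11, -10, -6, -5, -1, 0, 2, 5, 6, 7, 12, 18}
|A + B| = 12

A + B = {-11, -10, -6, -5, -1, 0, 2, 5, 6, 7, 12, 18}


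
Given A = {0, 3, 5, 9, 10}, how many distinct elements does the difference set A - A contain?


A - A = {a - a' : a, a' ∈ A}; |A| = 5.
Bounds: 2|A|-1 ≤ |A - A| ≤ |A|² - |A| + 1, i.e. 9 ≤ |A - A| ≤ 21.
Note: 0 ∈ A - A always (from a - a). The set is symmetric: if d ∈ A - A then -d ∈ A - A.
Enumerate nonzero differences d = a - a' with a > a' (then include -d):
Positive differences: {1, 2, 3, 4, 5, 6, 7, 9, 10}
Full difference set: {0} ∪ (positive diffs) ∪ (negative diffs).
|A - A| = 1 + 2·9 = 19 (matches direct enumeration: 19).

|A - A| = 19


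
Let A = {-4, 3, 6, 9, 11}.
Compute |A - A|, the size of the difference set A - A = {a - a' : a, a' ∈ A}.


A - A = {a - a' : a, a' ∈ A}; |A| = 5.
Bounds: 2|A|-1 ≤ |A - A| ≤ |A|² - |A| + 1, i.e. 9 ≤ |A - A| ≤ 21.
Note: 0 ∈ A - A always (from a - a). The set is symmetric: if d ∈ A - A then -d ∈ A - A.
Enumerate nonzero differences d = a - a' with a > a' (then include -d):
Positive differences: {2, 3, 5, 6, 7, 8, 10, 13, 15}
Full difference set: {0} ∪ (positive diffs) ∪ (negative diffs).
|A - A| = 1 + 2·9 = 19 (matches direct enumeration: 19).

|A - A| = 19


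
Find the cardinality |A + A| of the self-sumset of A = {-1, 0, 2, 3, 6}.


A + A = {a + a' : a, a' ∈ A}; |A| = 5.
General bounds: 2|A| - 1 ≤ |A + A| ≤ |A|(|A|+1)/2, i.e. 9 ≤ |A + A| ≤ 15.
Lower bound 2|A|-1 is attained iff A is an arithmetic progression.
Enumerate sums a + a' for a ≤ a' (symmetric, so this suffices):
a = -1: -1+-1=-2, -1+0=-1, -1+2=1, -1+3=2, -1+6=5
a = 0: 0+0=0, 0+2=2, 0+3=3, 0+6=6
a = 2: 2+2=4, 2+3=5, 2+6=8
a = 3: 3+3=6, 3+6=9
a = 6: 6+6=12
Distinct sums: {-2, -1, 0, 1, 2, 3, 4, 5, 6, 8, 9, 12}
|A + A| = 12

|A + A| = 12


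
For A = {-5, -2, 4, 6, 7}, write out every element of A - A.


A - A = {a - a' : a, a' ∈ A}.
Compute a - a' for each ordered pair (a, a'):
a = -5: -5--5=0, -5--2=-3, -5-4=-9, -5-6=-11, -5-7=-12
a = -2: -2--5=3, -2--2=0, -2-4=-6, -2-6=-8, -2-7=-9
a = 4: 4--5=9, 4--2=6, 4-4=0, 4-6=-2, 4-7=-3
a = 6: 6--5=11, 6--2=8, 6-4=2, 6-6=0, 6-7=-1
a = 7: 7--5=12, 7--2=9, 7-4=3, 7-6=1, 7-7=0
Collecting distinct values (and noting 0 appears from a-a):
A - A = {-12, -11, -9, -8, -6, -3, -2, -1, 0, 1, 2, 3, 6, 8, 9, 11, 12}
|A - A| = 17

A - A = {-12, -11, -9, -8, -6, -3, -2, -1, 0, 1, 2, 3, 6, 8, 9, 11, 12}


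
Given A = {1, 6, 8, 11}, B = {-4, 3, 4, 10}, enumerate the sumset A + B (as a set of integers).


A + B = {a + b : a ∈ A, b ∈ B}.
Enumerate all |A|·|B| = 4·4 = 16 pairs (a, b) and collect distinct sums.
a = 1: 1+-4=-3, 1+3=4, 1+4=5, 1+10=11
a = 6: 6+-4=2, 6+3=9, 6+4=10, 6+10=16
a = 8: 8+-4=4, 8+3=11, 8+4=12, 8+10=18
a = 11: 11+-4=7, 11+3=14, 11+4=15, 11+10=21
Collecting distinct sums: A + B = {-3, 2, 4, 5, 7, 9, 10, 11, 12, 14, 15, 16, 18, 21}
|A + B| = 14

A + B = {-3, 2, 4, 5, 7, 9, 10, 11, 12, 14, 15, 16, 18, 21}


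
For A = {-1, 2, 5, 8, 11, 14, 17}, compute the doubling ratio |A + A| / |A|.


|A| = 7.
Compute A + A by enumerating all 49 pairs.
A + A = {-2, 1, 4, 7, 10, 13, 16, 19, 22, 25, 28, 31, 34}, so |A + A| = 13.
K = |A + A| / |A| = 13/7 (already in lowest terms) ≈ 1.8571.
Reference: AP of size 7 gives K = 13/7 ≈ 1.8571; a fully generic set of size 7 gives K ≈ 4.0000.

|A| = 7, |A + A| = 13, K = 13/7.


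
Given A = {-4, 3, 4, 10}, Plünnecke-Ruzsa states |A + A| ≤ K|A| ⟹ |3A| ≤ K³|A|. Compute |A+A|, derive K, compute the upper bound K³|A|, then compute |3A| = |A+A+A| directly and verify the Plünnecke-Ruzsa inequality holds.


|A| = 4.
Step 1: Compute A + A by enumerating all 16 pairs.
A + A = {-8, -1, 0, 6, 7, 8, 13, 14, 20}, so |A + A| = 9.
Step 2: Doubling constant K = |A + A|/|A| = 9/4 = 9/4 ≈ 2.2500.
Step 3: Plünnecke-Ruzsa gives |3A| ≤ K³·|A| = (2.2500)³ · 4 ≈ 45.5625.
Step 4: Compute 3A = A + A + A directly by enumerating all triples (a,b,c) ∈ A³; |3A| = 16.
Step 5: Check 16 ≤ 45.5625? Yes ✓.

K = 9/4, Plünnecke-Ruzsa bound K³|A| ≈ 45.5625, |3A| = 16, inequality holds.


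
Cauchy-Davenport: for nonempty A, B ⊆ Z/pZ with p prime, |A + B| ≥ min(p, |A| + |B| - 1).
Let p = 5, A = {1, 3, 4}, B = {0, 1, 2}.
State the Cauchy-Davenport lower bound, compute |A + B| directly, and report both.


Cauchy-Davenport: |A + B| ≥ min(p, |A| + |B| - 1) for A, B nonempty in Z/pZ.
|A| = 3, |B| = 3, p = 5.
CD lower bound = min(5, 3 + 3 - 1) = min(5, 5) = 5.
Compute A + B mod 5 directly:
a = 1: 1+0=1, 1+1=2, 1+2=3
a = 3: 3+0=3, 3+1=4, 3+2=0
a = 4: 4+0=4, 4+1=0, 4+2=1
A + B = {0, 1, 2, 3, 4}, so |A + B| = 5.
Verify: 5 ≥ 5? Yes ✓.

CD lower bound = 5, actual |A + B| = 5.


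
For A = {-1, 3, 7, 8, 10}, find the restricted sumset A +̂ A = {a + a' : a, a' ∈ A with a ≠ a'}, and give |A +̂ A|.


Restricted sumset: A +̂ A = {a + a' : a ∈ A, a' ∈ A, a ≠ a'}.
Equivalently, take A + A and drop any sum 2a that is achievable ONLY as a + a for a ∈ A (i.e. sums representable only with equal summands).
Enumerate pairs (a, a') with a < a' (symmetric, so each unordered pair gives one sum; this covers all a ≠ a'):
  -1 + 3 = 2
  -1 + 7 = 6
  -1 + 8 = 7
  -1 + 10 = 9
  3 + 7 = 10
  3 + 8 = 11
  3 + 10 = 13
  7 + 8 = 15
  7 + 10 = 17
  8 + 10 = 18
Collected distinct sums: {2, 6, 7, 9, 10, 11, 13, 15, 17, 18}
|A +̂ A| = 10
(Reference bound: |A +̂ A| ≥ 2|A| - 3 for |A| ≥ 2, with |A| = 5 giving ≥ 7.)

|A +̂ A| = 10


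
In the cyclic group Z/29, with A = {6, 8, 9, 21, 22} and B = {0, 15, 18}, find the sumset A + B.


Work in Z/29Z: reduce every sum a + b modulo 29.
Enumerate all 15 pairs:
a = 6: 6+0=6, 6+15=21, 6+18=24
a = 8: 8+0=8, 8+15=23, 8+18=26
a = 9: 9+0=9, 9+15=24, 9+18=27
a = 21: 21+0=21, 21+15=7, 21+18=10
a = 22: 22+0=22, 22+15=8, 22+18=11
Distinct residues collected: {6, 7, 8, 9, 10, 11, 21, 22, 23, 24, 26, 27}
|A + B| = 12 (out of 29 total residues).

A + B = {6, 7, 8, 9, 10, 11, 21, 22, 23, 24, 26, 27}


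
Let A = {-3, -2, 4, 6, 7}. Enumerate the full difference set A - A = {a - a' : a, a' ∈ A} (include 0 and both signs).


A - A = {a - a' : a, a' ∈ A}.
Compute a - a' for each ordered pair (a, a'):
a = -3: -3--3=0, -3--2=-1, -3-4=-7, -3-6=-9, -3-7=-10
a = -2: -2--3=1, -2--2=0, -2-4=-6, -2-6=-8, -2-7=-9
a = 4: 4--3=7, 4--2=6, 4-4=0, 4-6=-2, 4-7=-3
a = 6: 6--3=9, 6--2=8, 6-4=2, 6-6=0, 6-7=-1
a = 7: 7--3=10, 7--2=9, 7-4=3, 7-6=1, 7-7=0
Collecting distinct values (and noting 0 appears from a-a):
A - A = {-10, -9, -8, -7, -6, -3, -2, -1, 0, 1, 2, 3, 6, 7, 8, 9, 10}
|A - A| = 17

A - A = {-10, -9, -8, -7, -6, -3, -2, -1, 0, 1, 2, 3, 6, 7, 8, 9, 10}


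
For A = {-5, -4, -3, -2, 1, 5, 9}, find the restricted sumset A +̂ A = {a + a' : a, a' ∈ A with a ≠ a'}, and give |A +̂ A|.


Restricted sumset: A +̂ A = {a + a' : a ∈ A, a' ∈ A, a ≠ a'}.
Equivalently, take A + A and drop any sum 2a that is achievable ONLY as a + a for a ∈ A (i.e. sums representable only with equal summands).
Enumerate pairs (a, a') with a < a' (symmetric, so each unordered pair gives one sum; this covers all a ≠ a'):
  -5 + -4 = -9
  -5 + -3 = -8
  -5 + -2 = -7
  -5 + 1 = -4
  -5 + 5 = 0
  -5 + 9 = 4
  -4 + -3 = -7
  -4 + -2 = -6
  -4 + 1 = -3
  -4 + 5 = 1
  -4 + 9 = 5
  -3 + -2 = -5
  -3 + 1 = -2
  -3 + 5 = 2
  -3 + 9 = 6
  -2 + 1 = -1
  -2 + 5 = 3
  -2 + 9 = 7
  1 + 5 = 6
  1 + 9 = 10
  5 + 9 = 14
Collected distinct sums: {-9, -8, -7, -6, -5, -4, -3, -2, -1, 0, 1, 2, 3, 4, 5, 6, 7, 10, 14}
|A +̂ A| = 19
(Reference bound: |A +̂ A| ≥ 2|A| - 3 for |A| ≥ 2, with |A| = 7 giving ≥ 11.)

|A +̂ A| = 19


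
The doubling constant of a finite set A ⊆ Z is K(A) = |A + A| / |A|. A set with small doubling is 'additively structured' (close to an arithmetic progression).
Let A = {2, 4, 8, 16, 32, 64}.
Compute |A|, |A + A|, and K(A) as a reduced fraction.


|A| = 6.
Compute A + A by enumerating all 36 pairs.
A + A = {4, 6, 8, 10, 12, 16, 18, 20, 24, 32, 34, 36, 40, 48, 64, 66, 68, 72, 80, 96, 128}, so |A + A| = 21.
K = |A + A| / |A| = 21/6 = 7/2 ≈ 3.5000.
Reference: AP of size 6 gives K = 11/6 ≈ 1.8333; a fully generic set of size 6 gives K ≈ 3.5000.

|A| = 6, |A + A| = 21, K = 21/6 = 7/2.


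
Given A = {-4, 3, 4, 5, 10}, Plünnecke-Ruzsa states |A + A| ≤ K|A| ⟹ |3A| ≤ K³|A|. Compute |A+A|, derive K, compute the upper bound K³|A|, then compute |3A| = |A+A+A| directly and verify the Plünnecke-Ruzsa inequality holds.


|A| = 5.
Step 1: Compute A + A by enumerating all 25 pairs.
A + A = {-8, -1, 0, 1, 6, 7, 8, 9, 10, 13, 14, 15, 20}, so |A + A| = 13.
Step 2: Doubling constant K = |A + A|/|A| = 13/5 = 13/5 ≈ 2.6000.
Step 3: Plünnecke-Ruzsa gives |3A| ≤ K³·|A| = (2.6000)³ · 5 ≈ 87.8800.
Step 4: Compute 3A = A + A + A directly by enumerating all triples (a,b,c) ∈ A³; |3A| = 25.
Step 5: Check 25 ≤ 87.8800? Yes ✓.

K = 13/5, Plünnecke-Ruzsa bound K³|A| ≈ 87.8800, |3A| = 25, inequality holds.


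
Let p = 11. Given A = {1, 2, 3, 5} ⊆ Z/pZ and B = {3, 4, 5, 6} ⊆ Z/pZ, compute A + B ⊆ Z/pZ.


Work in Z/11Z: reduce every sum a + b modulo 11.
Enumerate all 16 pairs:
a = 1: 1+3=4, 1+4=5, 1+5=6, 1+6=7
a = 2: 2+3=5, 2+4=6, 2+5=7, 2+6=8
a = 3: 3+3=6, 3+4=7, 3+5=8, 3+6=9
a = 5: 5+3=8, 5+4=9, 5+5=10, 5+6=0
Distinct residues collected: {0, 4, 5, 6, 7, 8, 9, 10}
|A + B| = 8 (out of 11 total residues).

A + B = {0, 4, 5, 6, 7, 8, 9, 10}


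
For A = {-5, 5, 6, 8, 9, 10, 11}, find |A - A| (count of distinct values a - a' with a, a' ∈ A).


A - A = {a - a' : a, a' ∈ A}; |A| = 7.
Bounds: 2|A|-1 ≤ |A - A| ≤ |A|² - |A| + 1, i.e. 13 ≤ |A - A| ≤ 43.
Note: 0 ∈ A - A always (from a - a). The set is symmetric: if d ∈ A - A then -d ∈ A - A.
Enumerate nonzero differences d = a - a' with a > a' (then include -d):
Positive differences: {1, 2, 3, 4, 5, 6, 10, 11, 13, 14, 15, 16}
Full difference set: {0} ∪ (positive diffs) ∪ (negative diffs).
|A - A| = 1 + 2·12 = 25 (matches direct enumeration: 25).

|A - A| = 25


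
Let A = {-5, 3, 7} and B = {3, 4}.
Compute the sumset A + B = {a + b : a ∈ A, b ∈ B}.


A + B = {a + b : a ∈ A, b ∈ B}.
Enumerate all |A|·|B| = 3·2 = 6 pairs (a, b) and collect distinct sums.
a = -5: -5+3=-2, -5+4=-1
a = 3: 3+3=6, 3+4=7
a = 7: 7+3=10, 7+4=11
Collecting distinct sums: A + B = {-2, -1, 6, 7, 10, 11}
|A + B| = 6

A + B = {-2, -1, 6, 7, 10, 11}


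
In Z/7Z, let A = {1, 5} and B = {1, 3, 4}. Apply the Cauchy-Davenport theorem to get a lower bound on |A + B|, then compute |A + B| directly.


Cauchy-Davenport: |A + B| ≥ min(p, |A| + |B| - 1) for A, B nonempty in Z/pZ.
|A| = 2, |B| = 3, p = 7.
CD lower bound = min(7, 2 + 3 - 1) = min(7, 4) = 4.
Compute A + B mod 7 directly:
a = 1: 1+1=2, 1+3=4, 1+4=5
a = 5: 5+1=6, 5+3=1, 5+4=2
A + B = {1, 2, 4, 5, 6}, so |A + B| = 5.
Verify: 5 ≥ 4? Yes ✓.

CD lower bound = 4, actual |A + B| = 5.


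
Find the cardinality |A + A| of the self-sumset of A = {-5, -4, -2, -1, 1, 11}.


A + A = {a + a' : a, a' ∈ A}; |A| = 6.
General bounds: 2|A| - 1 ≤ |A + A| ≤ |A|(|A|+1)/2, i.e. 11 ≤ |A + A| ≤ 21.
Lower bound 2|A|-1 is attained iff A is an arithmetic progression.
Enumerate sums a + a' for a ≤ a' (symmetric, so this suffices):
a = -5: -5+-5=-10, -5+-4=-9, -5+-2=-7, -5+-1=-6, -5+1=-4, -5+11=6
a = -4: -4+-4=-8, -4+-2=-6, -4+-1=-5, -4+1=-3, -4+11=7
a = -2: -2+-2=-4, -2+-1=-3, -2+1=-1, -2+11=9
a = -1: -1+-1=-2, -1+1=0, -1+11=10
a = 1: 1+1=2, 1+11=12
a = 11: 11+11=22
Distinct sums: {-10, -9, -8, -7, -6, -5, -4, -3, -2, -1, 0, 2, 6, 7, 9, 10, 12, 22}
|A + A| = 18

|A + A| = 18


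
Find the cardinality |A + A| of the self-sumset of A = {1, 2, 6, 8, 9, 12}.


A + A = {a + a' : a, a' ∈ A}; |A| = 6.
General bounds: 2|A| - 1 ≤ |A + A| ≤ |A|(|A|+1)/2, i.e. 11 ≤ |A + A| ≤ 21.
Lower bound 2|A|-1 is attained iff A is an arithmetic progression.
Enumerate sums a + a' for a ≤ a' (symmetric, so this suffices):
a = 1: 1+1=2, 1+2=3, 1+6=7, 1+8=9, 1+9=10, 1+12=13
a = 2: 2+2=4, 2+6=8, 2+8=10, 2+9=11, 2+12=14
a = 6: 6+6=12, 6+8=14, 6+9=15, 6+12=18
a = 8: 8+8=16, 8+9=17, 8+12=20
a = 9: 9+9=18, 9+12=21
a = 12: 12+12=24
Distinct sums: {2, 3, 4, 7, 8, 9, 10, 11, 12, 13, 14, 15, 16, 17, 18, 20, 21, 24}
|A + A| = 18

|A + A| = 18


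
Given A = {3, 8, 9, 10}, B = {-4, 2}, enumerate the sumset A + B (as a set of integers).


A + B = {a + b : a ∈ A, b ∈ B}.
Enumerate all |A|·|B| = 4·2 = 8 pairs (a, b) and collect distinct sums.
a = 3: 3+-4=-1, 3+2=5
a = 8: 8+-4=4, 8+2=10
a = 9: 9+-4=5, 9+2=11
a = 10: 10+-4=6, 10+2=12
Collecting distinct sums: A + B = {-1, 4, 5, 6, 10, 11, 12}
|A + B| = 7

A + B = {-1, 4, 5, 6, 10, 11, 12}


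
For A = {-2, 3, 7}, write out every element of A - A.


A - A = {a - a' : a, a' ∈ A}.
Compute a - a' for each ordered pair (a, a'):
a = -2: -2--2=0, -2-3=-5, -2-7=-9
a = 3: 3--2=5, 3-3=0, 3-7=-4
a = 7: 7--2=9, 7-3=4, 7-7=0
Collecting distinct values (and noting 0 appears from a-a):
A - A = {-9, -5, -4, 0, 4, 5, 9}
|A - A| = 7

A - A = {-9, -5, -4, 0, 4, 5, 9}


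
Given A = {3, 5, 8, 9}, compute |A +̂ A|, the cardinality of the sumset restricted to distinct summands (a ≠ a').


Restricted sumset: A +̂ A = {a + a' : a ∈ A, a' ∈ A, a ≠ a'}.
Equivalently, take A + A and drop any sum 2a that is achievable ONLY as a + a for a ∈ A (i.e. sums representable only with equal summands).
Enumerate pairs (a, a') with a < a' (symmetric, so each unordered pair gives one sum; this covers all a ≠ a'):
  3 + 5 = 8
  3 + 8 = 11
  3 + 9 = 12
  5 + 8 = 13
  5 + 9 = 14
  8 + 9 = 17
Collected distinct sums: {8, 11, 12, 13, 14, 17}
|A +̂ A| = 6
(Reference bound: |A +̂ A| ≥ 2|A| - 3 for |A| ≥ 2, with |A| = 4 giving ≥ 5.)

|A +̂ A| = 6


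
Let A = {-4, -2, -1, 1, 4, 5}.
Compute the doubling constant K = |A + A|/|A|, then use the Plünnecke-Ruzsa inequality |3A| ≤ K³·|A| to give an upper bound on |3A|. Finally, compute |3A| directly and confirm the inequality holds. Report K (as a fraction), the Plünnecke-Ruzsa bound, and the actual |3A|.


|A| = 6.
Step 1: Compute A + A by enumerating all 36 pairs.
A + A = {-8, -6, -5, -4, -3, -2, -1, 0, 1, 2, 3, 4, 5, 6, 8, 9, 10}, so |A + A| = 17.
Step 2: Doubling constant K = |A + A|/|A| = 17/6 = 17/6 ≈ 2.8333.
Step 3: Plünnecke-Ruzsa gives |3A| ≤ K³·|A| = (2.8333)³ · 6 ≈ 136.4722.
Step 4: Compute 3A = A + A + A directly by enumerating all triples (a,b,c) ∈ A³; |3A| = 27.
Step 5: Check 27 ≤ 136.4722? Yes ✓.

K = 17/6, Plünnecke-Ruzsa bound K³|A| ≈ 136.4722, |3A| = 27, inequality holds.


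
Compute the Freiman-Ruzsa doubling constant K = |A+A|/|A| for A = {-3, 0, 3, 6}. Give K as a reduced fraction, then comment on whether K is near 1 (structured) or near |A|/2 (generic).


|A| = 4.
Compute A + A by enumerating all 16 pairs.
A + A = {-6, -3, 0, 3, 6, 9, 12}, so |A + A| = 7.
K = |A + A| / |A| = 7/4 (already in lowest terms) ≈ 1.7500.
Reference: AP of size 4 gives K = 7/4 ≈ 1.7500; a fully generic set of size 4 gives K ≈ 2.5000.

|A| = 4, |A + A| = 7, K = 7/4.


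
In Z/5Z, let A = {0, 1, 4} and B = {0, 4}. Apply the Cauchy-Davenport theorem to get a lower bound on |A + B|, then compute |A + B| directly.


Cauchy-Davenport: |A + B| ≥ min(p, |A| + |B| - 1) for A, B nonempty in Z/pZ.
|A| = 3, |B| = 2, p = 5.
CD lower bound = min(5, 3 + 2 - 1) = min(5, 4) = 4.
Compute A + B mod 5 directly:
a = 0: 0+0=0, 0+4=4
a = 1: 1+0=1, 1+4=0
a = 4: 4+0=4, 4+4=3
A + B = {0, 1, 3, 4}, so |A + B| = 4.
Verify: 4 ≥ 4? Yes ✓.

CD lower bound = 4, actual |A + B| = 4.


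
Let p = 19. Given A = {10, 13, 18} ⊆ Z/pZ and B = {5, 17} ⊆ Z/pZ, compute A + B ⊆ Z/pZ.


Work in Z/19Z: reduce every sum a + b modulo 19.
Enumerate all 6 pairs:
a = 10: 10+5=15, 10+17=8
a = 13: 13+5=18, 13+17=11
a = 18: 18+5=4, 18+17=16
Distinct residues collected: {4, 8, 11, 15, 16, 18}
|A + B| = 6 (out of 19 total residues).

A + B = {4, 8, 11, 15, 16, 18}


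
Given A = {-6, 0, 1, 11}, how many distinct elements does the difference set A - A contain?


A - A = {a - a' : a, a' ∈ A}; |A| = 4.
Bounds: 2|A|-1 ≤ |A - A| ≤ |A|² - |A| + 1, i.e. 7 ≤ |A - A| ≤ 13.
Note: 0 ∈ A - A always (from a - a). The set is symmetric: if d ∈ A - A then -d ∈ A - A.
Enumerate nonzero differences d = a - a' with a > a' (then include -d):
Positive differences: {1, 6, 7, 10, 11, 17}
Full difference set: {0} ∪ (positive diffs) ∪ (negative diffs).
|A - A| = 1 + 2·6 = 13 (matches direct enumeration: 13).

|A - A| = 13


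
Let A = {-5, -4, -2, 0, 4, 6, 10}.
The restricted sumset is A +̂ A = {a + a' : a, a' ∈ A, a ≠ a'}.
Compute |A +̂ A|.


Restricted sumset: A +̂ A = {a + a' : a ∈ A, a' ∈ A, a ≠ a'}.
Equivalently, take A + A and drop any sum 2a that is achievable ONLY as a + a for a ∈ A (i.e. sums representable only with equal summands).
Enumerate pairs (a, a') with a < a' (symmetric, so each unordered pair gives one sum; this covers all a ≠ a'):
  -5 + -4 = -9
  -5 + -2 = -7
  -5 + 0 = -5
  -5 + 4 = -1
  -5 + 6 = 1
  -5 + 10 = 5
  -4 + -2 = -6
  -4 + 0 = -4
  -4 + 4 = 0
  -4 + 6 = 2
  -4 + 10 = 6
  -2 + 0 = -2
  -2 + 4 = 2
  -2 + 6 = 4
  -2 + 10 = 8
  0 + 4 = 4
  0 + 6 = 6
  0 + 10 = 10
  4 + 6 = 10
  4 + 10 = 14
  6 + 10 = 16
Collected distinct sums: {-9, -7, -6, -5, -4, -2, -1, 0, 1, 2, 4, 5, 6, 8, 10, 14, 16}
|A +̂ A| = 17
(Reference bound: |A +̂ A| ≥ 2|A| - 3 for |A| ≥ 2, with |A| = 7 giving ≥ 11.)

|A +̂ A| = 17


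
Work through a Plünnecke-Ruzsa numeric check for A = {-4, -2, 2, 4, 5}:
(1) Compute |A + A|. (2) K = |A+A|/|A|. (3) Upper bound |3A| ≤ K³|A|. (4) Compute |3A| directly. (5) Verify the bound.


|A| = 5.
Step 1: Compute A + A by enumerating all 25 pairs.
A + A = {-8, -6, -4, -2, 0, 1, 2, 3, 4, 6, 7, 8, 9, 10}, so |A + A| = 14.
Step 2: Doubling constant K = |A + A|/|A| = 14/5 = 14/5 ≈ 2.8000.
Step 3: Plünnecke-Ruzsa gives |3A| ≤ K³·|A| = (2.8000)³ · 5 ≈ 109.7600.
Step 4: Compute 3A = A + A + A directly by enumerating all triples (a,b,c) ∈ A³; |3A| = 24.
Step 5: Check 24 ≤ 109.7600? Yes ✓.

K = 14/5, Plünnecke-Ruzsa bound K³|A| ≈ 109.7600, |3A| = 24, inequality holds.


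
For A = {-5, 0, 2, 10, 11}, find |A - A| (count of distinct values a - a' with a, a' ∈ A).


A - A = {a - a' : a, a' ∈ A}; |A| = 5.
Bounds: 2|A|-1 ≤ |A - A| ≤ |A|² - |A| + 1, i.e. 9 ≤ |A - A| ≤ 21.
Note: 0 ∈ A - A always (from a - a). The set is symmetric: if d ∈ A - A then -d ∈ A - A.
Enumerate nonzero differences d = a - a' with a > a' (then include -d):
Positive differences: {1, 2, 5, 7, 8, 9, 10, 11, 15, 16}
Full difference set: {0} ∪ (positive diffs) ∪ (negative diffs).
|A - A| = 1 + 2·10 = 21 (matches direct enumeration: 21).

|A - A| = 21


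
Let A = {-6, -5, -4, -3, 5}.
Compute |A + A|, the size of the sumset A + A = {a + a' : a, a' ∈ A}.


A + A = {a + a' : a, a' ∈ A}; |A| = 5.
General bounds: 2|A| - 1 ≤ |A + A| ≤ |A|(|A|+1)/2, i.e. 9 ≤ |A + A| ≤ 15.
Lower bound 2|A|-1 is attained iff A is an arithmetic progression.
Enumerate sums a + a' for a ≤ a' (symmetric, so this suffices):
a = -6: -6+-6=-12, -6+-5=-11, -6+-4=-10, -6+-3=-9, -6+5=-1
a = -5: -5+-5=-10, -5+-4=-9, -5+-3=-8, -5+5=0
a = -4: -4+-4=-8, -4+-3=-7, -4+5=1
a = -3: -3+-3=-6, -3+5=2
a = 5: 5+5=10
Distinct sums: {-12, -11, -10, -9, -8, -7, -6, -1, 0, 1, 2, 10}
|A + A| = 12

|A + A| = 12


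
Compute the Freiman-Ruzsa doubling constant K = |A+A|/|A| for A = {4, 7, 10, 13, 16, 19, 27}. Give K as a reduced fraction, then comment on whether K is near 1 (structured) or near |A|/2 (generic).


|A| = 7.
Compute A + A by enumerating all 49 pairs.
A + A = {8, 11, 14, 17, 20, 23, 26, 29, 31, 32, 34, 35, 37, 38, 40, 43, 46, 54}, so |A + A| = 18.
K = |A + A| / |A| = 18/7 (already in lowest terms) ≈ 2.5714.
Reference: AP of size 7 gives K = 13/7 ≈ 1.8571; a fully generic set of size 7 gives K ≈ 4.0000.

|A| = 7, |A + A| = 18, K = 18/7.


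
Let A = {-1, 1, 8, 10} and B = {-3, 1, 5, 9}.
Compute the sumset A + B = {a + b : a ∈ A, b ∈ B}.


A + B = {a + b : a ∈ A, b ∈ B}.
Enumerate all |A|·|B| = 4·4 = 16 pairs (a, b) and collect distinct sums.
a = -1: -1+-3=-4, -1+1=0, -1+5=4, -1+9=8
a = 1: 1+-3=-2, 1+1=2, 1+5=6, 1+9=10
a = 8: 8+-3=5, 8+1=9, 8+5=13, 8+9=17
a = 10: 10+-3=7, 10+1=11, 10+5=15, 10+9=19
Collecting distinct sums: A + B = {-4, -2, 0, 2, 4, 5, 6, 7, 8, 9, 10, 11, 13, 15, 17, 19}
|A + B| = 16

A + B = {-4, -2, 0, 2, 4, 5, 6, 7, 8, 9, 10, 11, 13, 15, 17, 19}


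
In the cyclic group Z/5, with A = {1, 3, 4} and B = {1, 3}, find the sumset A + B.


Work in Z/5Z: reduce every sum a + b modulo 5.
Enumerate all 6 pairs:
a = 1: 1+1=2, 1+3=4
a = 3: 3+1=4, 3+3=1
a = 4: 4+1=0, 4+3=2
Distinct residues collected: {0, 1, 2, 4}
|A + B| = 4 (out of 5 total residues).

A + B = {0, 1, 2, 4}


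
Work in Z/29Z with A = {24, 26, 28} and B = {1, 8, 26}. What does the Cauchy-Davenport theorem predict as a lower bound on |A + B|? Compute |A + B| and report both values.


Cauchy-Davenport: |A + B| ≥ min(p, |A| + |B| - 1) for A, B nonempty in Z/pZ.
|A| = 3, |B| = 3, p = 29.
CD lower bound = min(29, 3 + 3 - 1) = min(29, 5) = 5.
Compute A + B mod 29 directly:
a = 24: 24+1=25, 24+8=3, 24+26=21
a = 26: 26+1=27, 26+8=5, 26+26=23
a = 28: 28+1=0, 28+8=7, 28+26=25
A + B = {0, 3, 5, 7, 21, 23, 25, 27}, so |A + B| = 8.
Verify: 8 ≥ 5? Yes ✓.

CD lower bound = 5, actual |A + B| = 8.


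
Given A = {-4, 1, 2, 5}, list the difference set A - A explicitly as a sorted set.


A - A = {a - a' : a, a' ∈ A}.
Compute a - a' for each ordered pair (a, a'):
a = -4: -4--4=0, -4-1=-5, -4-2=-6, -4-5=-9
a = 1: 1--4=5, 1-1=0, 1-2=-1, 1-5=-4
a = 2: 2--4=6, 2-1=1, 2-2=0, 2-5=-3
a = 5: 5--4=9, 5-1=4, 5-2=3, 5-5=0
Collecting distinct values (and noting 0 appears from a-a):
A - A = {-9, -6, -5, -4, -3, -1, 0, 1, 3, 4, 5, 6, 9}
|A - A| = 13

A - A = {-9, -6, -5, -4, -3, -1, 0, 1, 3, 4, 5, 6, 9}


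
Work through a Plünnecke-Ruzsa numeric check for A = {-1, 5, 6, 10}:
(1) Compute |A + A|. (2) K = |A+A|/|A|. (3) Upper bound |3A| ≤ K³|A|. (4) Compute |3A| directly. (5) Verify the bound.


|A| = 4.
Step 1: Compute A + A by enumerating all 16 pairs.
A + A = {-2, 4, 5, 9, 10, 11, 12, 15, 16, 20}, so |A + A| = 10.
Step 2: Doubling constant K = |A + A|/|A| = 10/4 = 10/4 ≈ 2.5000.
Step 3: Plünnecke-Ruzsa gives |3A| ≤ K³·|A| = (2.5000)³ · 4 ≈ 62.5000.
Step 4: Compute 3A = A + A + A directly by enumerating all triples (a,b,c) ∈ A³; |3A| = 19.
Step 5: Check 19 ≤ 62.5000? Yes ✓.

K = 10/4, Plünnecke-Ruzsa bound K³|A| ≈ 62.5000, |3A| = 19, inequality holds.


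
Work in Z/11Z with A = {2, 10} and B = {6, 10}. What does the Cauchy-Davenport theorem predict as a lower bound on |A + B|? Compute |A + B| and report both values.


Cauchy-Davenport: |A + B| ≥ min(p, |A| + |B| - 1) for A, B nonempty in Z/pZ.
|A| = 2, |B| = 2, p = 11.
CD lower bound = min(11, 2 + 2 - 1) = min(11, 3) = 3.
Compute A + B mod 11 directly:
a = 2: 2+6=8, 2+10=1
a = 10: 10+6=5, 10+10=9
A + B = {1, 5, 8, 9}, so |A + B| = 4.
Verify: 4 ≥ 3? Yes ✓.

CD lower bound = 3, actual |A + B| = 4.


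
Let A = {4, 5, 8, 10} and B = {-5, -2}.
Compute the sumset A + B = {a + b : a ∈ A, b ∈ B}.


A + B = {a + b : a ∈ A, b ∈ B}.
Enumerate all |A|·|B| = 4·2 = 8 pairs (a, b) and collect distinct sums.
a = 4: 4+-5=-1, 4+-2=2
a = 5: 5+-5=0, 5+-2=3
a = 8: 8+-5=3, 8+-2=6
a = 10: 10+-5=5, 10+-2=8
Collecting distinct sums: A + B = {-1, 0, 2, 3, 5, 6, 8}
|A + B| = 7

A + B = {-1, 0, 2, 3, 5, 6, 8}


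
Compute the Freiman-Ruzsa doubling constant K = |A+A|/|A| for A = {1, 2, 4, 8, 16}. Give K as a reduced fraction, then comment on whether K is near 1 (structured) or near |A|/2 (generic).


|A| = 5.
Compute A + A by enumerating all 25 pairs.
A + A = {2, 3, 4, 5, 6, 8, 9, 10, 12, 16, 17, 18, 20, 24, 32}, so |A + A| = 15.
K = |A + A| / |A| = 15/5 = 3/1 ≈ 3.0000.
Reference: AP of size 5 gives K = 9/5 ≈ 1.8000; a fully generic set of size 5 gives K ≈ 3.0000.

|A| = 5, |A + A| = 15, K = 15/5 = 3/1.


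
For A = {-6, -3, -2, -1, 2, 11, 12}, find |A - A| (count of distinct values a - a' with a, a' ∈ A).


A - A = {a - a' : a, a' ∈ A}; |A| = 7.
Bounds: 2|A|-1 ≤ |A - A| ≤ |A|² - |A| + 1, i.e. 13 ≤ |A - A| ≤ 43.
Note: 0 ∈ A - A always (from a - a). The set is symmetric: if d ∈ A - A then -d ∈ A - A.
Enumerate nonzero differences d = a - a' with a > a' (then include -d):
Positive differences: {1, 2, 3, 4, 5, 8, 9, 10, 12, 13, 14, 15, 17, 18}
Full difference set: {0} ∪ (positive diffs) ∪ (negative diffs).
|A - A| = 1 + 2·14 = 29 (matches direct enumeration: 29).

|A - A| = 29


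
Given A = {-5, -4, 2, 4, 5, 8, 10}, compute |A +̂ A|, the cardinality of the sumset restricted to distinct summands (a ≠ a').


Restricted sumset: A +̂ A = {a + a' : a ∈ A, a' ∈ A, a ≠ a'}.
Equivalently, take A + A and drop any sum 2a that is achievable ONLY as a + a for a ∈ A (i.e. sums representable only with equal summands).
Enumerate pairs (a, a') with a < a' (symmetric, so each unordered pair gives one sum; this covers all a ≠ a'):
  -5 + -4 = -9
  -5 + 2 = -3
  -5 + 4 = -1
  -5 + 5 = 0
  -5 + 8 = 3
  -5 + 10 = 5
  -4 + 2 = -2
  -4 + 4 = 0
  -4 + 5 = 1
  -4 + 8 = 4
  -4 + 10 = 6
  2 + 4 = 6
  2 + 5 = 7
  2 + 8 = 10
  2 + 10 = 12
  4 + 5 = 9
  4 + 8 = 12
  4 + 10 = 14
  5 + 8 = 13
  5 + 10 = 15
  8 + 10 = 18
Collected distinct sums: {-9, -3, -2, -1, 0, 1, 3, 4, 5, 6, 7, 9, 10, 12, 13, 14, 15, 18}
|A +̂ A| = 18
(Reference bound: |A +̂ A| ≥ 2|A| - 3 for |A| ≥ 2, with |A| = 7 giving ≥ 11.)

|A +̂ A| = 18


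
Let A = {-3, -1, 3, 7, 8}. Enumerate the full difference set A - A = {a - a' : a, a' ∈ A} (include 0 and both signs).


A - A = {a - a' : a, a' ∈ A}.
Compute a - a' for each ordered pair (a, a'):
a = -3: -3--3=0, -3--1=-2, -3-3=-6, -3-7=-10, -3-8=-11
a = -1: -1--3=2, -1--1=0, -1-3=-4, -1-7=-8, -1-8=-9
a = 3: 3--3=6, 3--1=4, 3-3=0, 3-7=-4, 3-8=-5
a = 7: 7--3=10, 7--1=8, 7-3=4, 7-7=0, 7-8=-1
a = 8: 8--3=11, 8--1=9, 8-3=5, 8-7=1, 8-8=0
Collecting distinct values (and noting 0 appears from a-a):
A - A = {-11, -10, -9, -8, -6, -5, -4, -2, -1, 0, 1, 2, 4, 5, 6, 8, 9, 10, 11}
|A - A| = 19

A - A = {-11, -10, -9, -8, -6, -5, -4, -2, -1, 0, 1, 2, 4, 5, 6, 8, 9, 10, 11}


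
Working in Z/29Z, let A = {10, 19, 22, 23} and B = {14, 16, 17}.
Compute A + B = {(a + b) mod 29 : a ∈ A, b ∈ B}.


Work in Z/29Z: reduce every sum a + b modulo 29.
Enumerate all 12 pairs:
a = 10: 10+14=24, 10+16=26, 10+17=27
a = 19: 19+14=4, 19+16=6, 19+17=7
a = 22: 22+14=7, 22+16=9, 22+17=10
a = 23: 23+14=8, 23+16=10, 23+17=11
Distinct residues collected: {4, 6, 7, 8, 9, 10, 11, 24, 26, 27}
|A + B| = 10 (out of 29 total residues).

A + B = {4, 6, 7, 8, 9, 10, 11, 24, 26, 27}


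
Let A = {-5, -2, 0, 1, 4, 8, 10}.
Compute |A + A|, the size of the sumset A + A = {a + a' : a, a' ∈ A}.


A + A = {a + a' : a, a' ∈ A}; |A| = 7.
General bounds: 2|A| - 1 ≤ |A + A| ≤ |A|(|A|+1)/2, i.e. 13 ≤ |A + A| ≤ 28.
Lower bound 2|A|-1 is attained iff A is an arithmetic progression.
Enumerate sums a + a' for a ≤ a' (symmetric, so this suffices):
a = -5: -5+-5=-10, -5+-2=-7, -5+0=-5, -5+1=-4, -5+4=-1, -5+8=3, -5+10=5
a = -2: -2+-2=-4, -2+0=-2, -2+1=-1, -2+4=2, -2+8=6, -2+10=8
a = 0: 0+0=0, 0+1=1, 0+4=4, 0+8=8, 0+10=10
a = 1: 1+1=2, 1+4=5, 1+8=9, 1+10=11
a = 4: 4+4=8, 4+8=12, 4+10=14
a = 8: 8+8=16, 8+10=18
a = 10: 10+10=20
Distinct sums: {-10, -7, -5, -4, -2, -1, 0, 1, 2, 3, 4, 5, 6, 8, 9, 10, 11, 12, 14, 16, 18, 20}
|A + A| = 22

|A + A| = 22
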